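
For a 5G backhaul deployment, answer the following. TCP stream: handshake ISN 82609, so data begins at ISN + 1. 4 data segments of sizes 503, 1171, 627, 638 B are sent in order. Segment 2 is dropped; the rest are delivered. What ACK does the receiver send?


SYN uses sequence number 82609; first data byte = ISN + 1 = 82610.
Segment 1: SEQ = 82610, len = 503 B, covers [82610, 83112]
Segment 2: SEQ = 83113, len = 1171 B, covers [83113, 84283] [LOST]
Segment 3: SEQ = 84284, len = 627 B, covers [84284, 84910]
Segment 4: SEQ = 84911, len = 638 B, covers [84911, 85548]
In-order data received: bytes [82610, 83112] (segments 1..1).
Segment 2 missing -> gap begins at byte 83113; later segments buffered out of order.
Cumulative ACK = next expected in-order byte = 82610 + 503 = 83113

83113


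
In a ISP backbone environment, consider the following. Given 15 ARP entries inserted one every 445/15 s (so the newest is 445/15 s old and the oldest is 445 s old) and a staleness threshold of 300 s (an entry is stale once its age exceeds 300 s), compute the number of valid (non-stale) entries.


Ages are k * 445/15 s for k = 1..15 (spacing = 29.6667 s).
Entry k is valid iff k * 445/15 <= 300 iff k <= 15 * 300 / 445 = 10.1124
n_valid = floor(10.1124) = 10
(n_stale = 15 - 10 = 5)

10


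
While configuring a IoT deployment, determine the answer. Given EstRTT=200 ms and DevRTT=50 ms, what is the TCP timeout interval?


Given: EstRTT = 200 ms, DevRTT = 50 ms
Timeout = EstRTT + 4 * DevRTT
4 * DevRTT = 4 * 50 = 200
Timeout = 200 + 200 = 400 ms

400


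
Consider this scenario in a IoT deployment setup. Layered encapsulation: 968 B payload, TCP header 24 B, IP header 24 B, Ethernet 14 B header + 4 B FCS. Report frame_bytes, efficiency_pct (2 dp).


TCP segment = 968 + 24 = 992 B
IP packet = 992 + 24 = 1016 B
Ethernet frame = 1016 + 14 + 4 = 1034 B
Efficiency = app / frame = 968 / 1034 = 0.936170 = 93.6170% -> 93.62% (2 dp)

1034, 93.62


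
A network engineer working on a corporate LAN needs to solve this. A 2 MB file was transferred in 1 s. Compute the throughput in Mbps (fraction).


Given: file = 2 MB, time = 1 s
File in Mb = 2 * 8 = 16 Mb
Throughput = 16 / 1 Mbps
Throughput = 16 Mbps

16


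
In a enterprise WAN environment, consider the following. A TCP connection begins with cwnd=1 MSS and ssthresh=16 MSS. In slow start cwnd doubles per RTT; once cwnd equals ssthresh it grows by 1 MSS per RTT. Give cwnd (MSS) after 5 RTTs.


RTT 0: cwnd = 1 MSS (initial)
RTT 1: cwnd = 2 MSS (slow start, doubled)
RTT 2: cwnd = 4 MSS (slow start, doubled)
RTT 3: cwnd = 8 MSS (slow start, doubled)
RTT 4: cwnd = 16 MSS (slow start, doubled)
RTT 5: cwnd = 17 MSS (congestion avoidance, +1)

17


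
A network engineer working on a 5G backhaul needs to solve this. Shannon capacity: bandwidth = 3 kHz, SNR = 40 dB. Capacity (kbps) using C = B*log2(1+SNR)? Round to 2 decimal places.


Given: B = 3 kHz, SNR = 40 dB
SNR linear = 10^(40/10) = 10000
1 + SNR = 10001
log2(10001) = 13.2878566418
C = 3 * 1000 * 13.2878566418 = 39863.5699 bps
C = 39.863570 kbps -> 39.86 kbps (2 dp)

39.86


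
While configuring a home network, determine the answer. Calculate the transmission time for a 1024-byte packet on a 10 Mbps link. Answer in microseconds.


Given: packet = 1024 bytes, bandwidth = 10 Mbps
Packet in bits = 1024 * 8 = 8192 bits
Bandwidth = 10 * 10^6 = 10000000 bps
Time = 8192 / 10000000 seconds
Time in us = 8192 * 10^6 / 10000000 = 819.2

819.2


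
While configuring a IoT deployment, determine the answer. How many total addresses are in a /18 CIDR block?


Given: CIDR prefix /18
Host bits = 32 - 18 = 14
Total addresses = 2^14 = 16384

16384


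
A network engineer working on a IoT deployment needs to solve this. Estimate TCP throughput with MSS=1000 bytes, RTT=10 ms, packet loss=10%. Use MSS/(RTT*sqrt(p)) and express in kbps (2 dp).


Given: MSS = 1000 bytes, RTT = 10 ms, loss = 10%
RTT in seconds = 10 / 1000 = 0.01
Loss rate = 10% = 0.1
sqrt(loss) = sqrt(0.1) = 0.316227766017
Throughput (bytes/s) = 1000 / (0.01 * 0.316227766017) = 316227.7660
Throughput (kbps) = 316227.7660 * 8 / 1000 = 2529.822128 -> 2529.82 kbps (2 dp)

2529.82


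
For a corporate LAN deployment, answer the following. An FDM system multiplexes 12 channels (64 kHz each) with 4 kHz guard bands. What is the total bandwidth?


Given: 12 channels, 64 kHz each, guard = 4 kHz
Channel bandwidth = 12 * 64 = 768 kHz
Guard bands = 11 gaps * 4 kHz = 44 kHz
Total = 768 + 44 = 812 kHz

812


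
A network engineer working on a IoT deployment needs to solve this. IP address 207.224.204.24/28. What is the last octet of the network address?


Given: IP = 207.224.204.24, prefix = /28
Subnet mask = 255.255.255.240
Last octet of IP: 24
Last octet of mask: 240
Network last octet = 24 AND 240 = 16

16


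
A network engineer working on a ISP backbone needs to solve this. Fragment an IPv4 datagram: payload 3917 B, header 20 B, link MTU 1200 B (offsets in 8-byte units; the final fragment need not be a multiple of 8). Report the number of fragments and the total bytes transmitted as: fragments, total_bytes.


Max data per non-final fragment = floor((MTU - header)/8)*8 = floor((1200 - 20)/8)*8 = floor(1180/8)*8 = 1176 B
Final fragment needs no 8-byte alignment: it can carry up to MTU - header = 1180 B
Non-final fragments needed = ceil((payload - 1180) / 1176) = ceil(2737/1176) = ceil(2.3274) = 3
Number of fragments = 3 + 1 = 4
Fragment sizes (data): 3 * 1176 B + 389 B (last, 389 <= 1180 OK)
Total bytes sent = payload + n_frags * header = 3917 + 4*20 = 3917 + 80 = 3997 B

4, 3997


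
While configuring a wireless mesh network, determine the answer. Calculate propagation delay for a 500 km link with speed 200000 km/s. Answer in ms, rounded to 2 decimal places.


Given: distance = 500 km, speed = 200000 km/s
Delay = distance / speed = 500 / 200000 seconds
Delay in ms = 500 * 1000 / 200000
Delay = 2.5000 ms
Rounded to 2 dp = 2.50 ms

2.50


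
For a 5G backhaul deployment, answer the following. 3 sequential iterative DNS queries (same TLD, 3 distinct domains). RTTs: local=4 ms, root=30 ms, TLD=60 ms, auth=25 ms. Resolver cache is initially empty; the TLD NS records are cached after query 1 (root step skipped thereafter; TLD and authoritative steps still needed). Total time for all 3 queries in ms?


Lookup 1 (cold cache): local + root + TLD + auth = 4 + 30 + 60 + 25 = 119 ms
Lookups 2..3 (TLD NS cached -> skip root; new domain -> still ask TLD and auth): local + TLD + auth = 4 + 60 + 25 = 89 ms each
Remaining 2 lookups: 2 * 89 = 178 ms
Total = 119 + 178 = 297 ms

297


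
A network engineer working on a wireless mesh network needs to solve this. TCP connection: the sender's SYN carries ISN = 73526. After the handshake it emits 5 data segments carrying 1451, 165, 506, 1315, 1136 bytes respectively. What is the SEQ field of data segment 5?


The SYN occupies sequence number ISN = 73526, so the first data byte is ISN + 1 = 73527.
SEQ of data segment i = (ISN + 1) + sum of payload sizes of segments 1..i-1.
Segment 1: SEQ = 73527, payload = 1451 bytes
Segment 2: SEQ = 74978, payload = 165 bytes
Segment 3: SEQ = 75143, payload = 506 bytes
Segment 4: SEQ = 75649, payload = 1315 bytes
Segment 5: SEQ = 76964, payload = 1136 bytes
SEQ of segment 5 = 73527 + 1451 + 165 + 506 + 1315 = 76964

76964


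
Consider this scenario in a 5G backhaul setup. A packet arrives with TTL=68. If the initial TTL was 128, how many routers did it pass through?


Given: initial TTL = 128, received TTL = 68
Hops = initial TTL - received TTL
Hops = 128 - 68 = 60

60


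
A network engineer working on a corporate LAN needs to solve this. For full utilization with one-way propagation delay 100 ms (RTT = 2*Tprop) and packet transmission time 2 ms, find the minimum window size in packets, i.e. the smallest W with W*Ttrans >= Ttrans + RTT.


Given: Ttrans = 2 ms, RTT = 200 ms (= 2 * Tprop, Tprop = 100 ms)
Time until first ACK returns = Ttrans + RTT = 2 + 200 = 202 ms
Need W * Ttrans >= Ttrans + RTT  ->  W >= (Ttrans + RTT) / Ttrans
(Ttrans + RTT) / Ttrans = 202 / 2 = 101
W_min = ceil(101) = 101

101


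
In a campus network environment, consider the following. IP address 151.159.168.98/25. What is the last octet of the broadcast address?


Given: IP = 151.159.168.98, prefix = /25
Host bits = 32 - 25 = 7
Network last octet = 98 AND mask = 0
Host part size = 2^7 - 1 = 127
Broadcast last octet = 0 OR 127 = 127

127


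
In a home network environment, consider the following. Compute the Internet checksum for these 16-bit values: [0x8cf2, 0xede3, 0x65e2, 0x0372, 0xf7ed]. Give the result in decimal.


Given words: [0x8cf2, 0xede3, 0x65e2, 0x0372, 0xf7ed]
Step 1: Sum all words
Raw sum = 36082 + 60899 + 26082 + 882 + 63469 = 187414
Step 2: Fold carry: (56342 + 2) = 56344
One's complement = ~56344 & 0xFFFF = 9191

9191


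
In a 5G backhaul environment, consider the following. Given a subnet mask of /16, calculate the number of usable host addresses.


Given: subnet mask /16
Host bits = 32 - 16 = 16
Total addresses = 2^16 = 65536
Usable hosts = 65536 - 2 (network + broadcast) = 65534

65534


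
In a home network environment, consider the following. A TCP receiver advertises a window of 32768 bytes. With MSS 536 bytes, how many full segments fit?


Given: RWND = 32768 bytes, MSS = 536 bytes
Full segments = floor(RWND / MSS)
Full segments = floor(32768 / 536)
Full segments = floor(61.1343) = 61

61


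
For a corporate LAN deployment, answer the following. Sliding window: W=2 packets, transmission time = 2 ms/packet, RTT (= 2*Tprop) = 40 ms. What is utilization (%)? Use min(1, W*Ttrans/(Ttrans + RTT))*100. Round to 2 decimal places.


Given: W = 2, Ttrans = 2 ms, RTT = 40 ms (= 2 * Tprop, Tprop = 20 ms)
Cycle time = Ttrans + RTT = 2 + 40 = 42 ms (first packet sent until its ACK returns)
W * Ttrans = 2 * 2 = 4 ms of sending per cycle
W * Ttrans / (Ttrans + RTT) = 4 / 42 = 0.095238
U = min(1, 0.095238) = 0.095238
U% = 9.52%

9.52


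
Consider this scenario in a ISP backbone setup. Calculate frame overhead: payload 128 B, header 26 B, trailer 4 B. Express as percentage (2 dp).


Given: payload = 128 B, header = 26 B, trailer = 4 B
Overhead bytes = header + trailer = 26 + 4 = 30
Total frame = payload + overhead = 128 + 30 = 158
Overhead % = 30 / 158 * 100 = 18.9873% -> 18.99% (2 dp)

18.99


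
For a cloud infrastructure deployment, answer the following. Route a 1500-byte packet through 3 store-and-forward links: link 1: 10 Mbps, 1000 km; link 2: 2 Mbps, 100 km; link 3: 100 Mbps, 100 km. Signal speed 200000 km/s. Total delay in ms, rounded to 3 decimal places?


Packet = 1500 bytes = 12000 bits. Store-and-forward: sum (t_trans + t_prop) per link.
Link 1: t_trans = 12000/(10*10^6) s = 1.2000 ms; t_prop = 1000/200000 s = 5.0000 ms; subtotal = 6.2000 ms
Link 2: t_trans = 12000/(2*10^6) s = 6.0000 ms; t_prop = 100/200000 s = 0.5000 ms; subtotal = 6.5000 ms
Link 3: t_trans = 12000/(100*10^6) s = 0.1200 ms; t_prop = 100/200000 s = 0.5000 ms; subtotal = 0.6200 ms
End-to-end = 6.2000 + 6.5000 + 0.6200 = 13.3200 ms -> 13.320 ms (3 dp)

13.320


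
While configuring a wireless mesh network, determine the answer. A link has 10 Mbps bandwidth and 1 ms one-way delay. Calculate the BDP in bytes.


Given: bandwidth = 10 Mbps, delay = 1 ms
BDP in bits = 10 * 10^6 * 1 / 1000
BDP in bits = 10000
BDP in bytes = 10000 / 8 = 1250

1250


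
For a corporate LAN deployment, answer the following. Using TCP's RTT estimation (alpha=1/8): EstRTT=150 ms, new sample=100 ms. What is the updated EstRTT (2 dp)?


Given: EstRTT = 150 ms, SampleRTT = 100 ms, alpha = 1/8
New EstRTT = (1 - alpha) * EstRTT + alpha * SampleRTT
(7/8) * 150 = 131.25
(1/8) * 100 = 12.5
New EstRTT = 131.25 + 12.5 = 143.75 ms -> 143.75 ms (2 dp)

143.75


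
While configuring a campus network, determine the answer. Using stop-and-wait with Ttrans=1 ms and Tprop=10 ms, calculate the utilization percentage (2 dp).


Given: Ttrans = 1 ms, Tprop = 10 ms
RTT = 2 * Tprop = 2 * 10 = 20 ms
U = Ttrans / (Ttrans + RTT)
U = 1 / (1 + 20)
U = 1 / 21 = 0.047619
U% = 4.76%

4.76


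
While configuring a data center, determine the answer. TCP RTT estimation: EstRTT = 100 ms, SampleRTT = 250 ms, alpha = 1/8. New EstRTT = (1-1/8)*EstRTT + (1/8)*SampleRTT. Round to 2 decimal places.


Given: EstRTT = 100 ms, SampleRTT = 250 ms, alpha = 1/8
New EstRTT = (1 - alpha) * EstRTT + alpha * SampleRTT
(7/8) * 100 = 87.5
(1/8) * 250 = 31.25
New EstRTT = 87.5 + 31.25 = 118.75 ms -> 118.75 ms (2 dp)

118.75


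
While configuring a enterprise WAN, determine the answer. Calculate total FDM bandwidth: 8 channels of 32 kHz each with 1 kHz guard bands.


Given: 8 channels, 32 kHz each, guard = 1 kHz
Channel bandwidth = 8 * 32 = 256 kHz
Guard bands = 7 gaps * 1 kHz = 7 kHz
Total = 256 + 7 = 263 kHz

263


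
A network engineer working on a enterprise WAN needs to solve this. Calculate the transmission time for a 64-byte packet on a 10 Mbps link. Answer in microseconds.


Given: packet = 64 bytes, bandwidth = 10 Mbps
Packet in bits = 64 * 8 = 512 bits
Bandwidth = 10 * 10^6 = 10000000 bps
Time = 512 / 10000000 seconds
Time in us = 512 * 10^6 / 10000000 = 51.2

51.2


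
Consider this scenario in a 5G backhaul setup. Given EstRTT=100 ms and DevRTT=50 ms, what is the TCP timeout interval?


Given: EstRTT = 100 ms, DevRTT = 50 ms
Timeout = EstRTT + 4 * DevRTT
4 * DevRTT = 4 * 50 = 200
Timeout = 100 + 200 = 300 ms

300


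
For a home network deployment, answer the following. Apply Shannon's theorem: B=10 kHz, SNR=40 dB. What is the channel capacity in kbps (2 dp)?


Given: B = 10 kHz, SNR = 40 dB
SNR linear = 10^(40/10) = 10000
1 + SNR = 10001
log2(10001) = 13.2878566418
C = 10 * 1000 * 13.2878566418 = 132878.5664 bps
C = 132.878566 kbps -> 132.88 kbps (2 dp)

132.88


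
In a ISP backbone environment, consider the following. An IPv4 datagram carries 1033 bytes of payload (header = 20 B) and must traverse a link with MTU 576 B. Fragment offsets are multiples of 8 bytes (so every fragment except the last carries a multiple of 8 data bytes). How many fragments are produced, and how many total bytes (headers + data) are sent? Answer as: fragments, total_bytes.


Max data per non-final fragment = floor((MTU - header)/8)*8 = floor((576 - 20)/8)*8 = floor(556/8)*8 = 552 B
Final fragment needs no 8-byte alignment: it can carry up to MTU - header = 556 B
Non-final fragments needed = ceil((payload - 556) / 552) = ceil(477/552) = ceil(0.8641) = 1
Number of fragments = 1 + 1 = 2
Fragment sizes (data): 1 * 552 B + 481 B (last, 481 <= 556 OK)
Total bytes sent = payload + n_frags * header = 1033 + 2*20 = 1033 + 40 = 1073 B

2, 1073


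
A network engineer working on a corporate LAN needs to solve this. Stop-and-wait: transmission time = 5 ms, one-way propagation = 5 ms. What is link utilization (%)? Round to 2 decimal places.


Given: Ttrans = 5 ms, Tprop = 5 ms
RTT = 2 * Tprop = 2 * 5 = 10 ms
U = Ttrans / (Ttrans + RTT)
U = 5 / (5 + 10)
U = 5 / 15 = 0.333333
U% = 33.33%

33.33


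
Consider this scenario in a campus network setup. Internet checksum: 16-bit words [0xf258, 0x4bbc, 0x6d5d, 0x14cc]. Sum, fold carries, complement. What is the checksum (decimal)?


Given words: [0xf258, 0x4bbc, 0x6d5d, 0x14cc]
Step 1: Sum all words
Raw sum = 62040 + 19388 + 27997 + 5324 = 114749
Step 2: Fold carry: (49213 + 1) = 49214
One's complement = ~49214 & 0xFFFF = 16321

16321


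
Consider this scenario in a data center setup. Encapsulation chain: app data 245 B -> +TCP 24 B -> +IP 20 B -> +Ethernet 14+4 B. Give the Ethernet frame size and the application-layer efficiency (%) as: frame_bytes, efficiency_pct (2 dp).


TCP segment = 245 + 24 = 269 B
IP packet = 269 + 20 = 289 B
Ethernet frame = 289 + 14 + 4 = 307 B
Efficiency = app / frame = 245 / 307 = 0.798046 = 79.8046% -> 79.80% (2 dp)

307, 79.80


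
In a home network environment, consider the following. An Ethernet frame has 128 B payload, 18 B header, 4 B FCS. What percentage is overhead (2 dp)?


Given: payload = 128 B, header = 18 B, trailer = 4 B
Overhead bytes = header + trailer = 18 + 4 = 22
Total frame = payload + overhead = 128 + 22 = 150
Overhead % = 22 / 150 * 100 = 14.6667% -> 14.67% (2 dp)

14.67


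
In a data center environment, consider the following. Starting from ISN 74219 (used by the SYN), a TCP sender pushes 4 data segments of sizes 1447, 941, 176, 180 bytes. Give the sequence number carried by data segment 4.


The SYN occupies sequence number ISN = 74219, so the first data byte is ISN + 1 = 74220.
SEQ of data segment i = (ISN + 1) + sum of payload sizes of segments 1..i-1.
Segment 1: SEQ = 74220, payload = 1447 bytes
Segment 2: SEQ = 75667, payload = 941 bytes
Segment 3: SEQ = 76608, payload = 176 bytes
Segment 4: SEQ = 76784, payload = 180 bytes
SEQ of segment 4 = 74220 + 1447 + 941 + 176 = 76784

76784


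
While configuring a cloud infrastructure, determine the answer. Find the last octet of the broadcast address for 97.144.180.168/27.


Given: IP = 97.144.180.168, prefix = /27
Host bits = 32 - 27 = 5
Network last octet = 168 AND mask = 160
Host part size = 2^5 - 1 = 31
Broadcast last octet = 160 OR 31 = 191

191


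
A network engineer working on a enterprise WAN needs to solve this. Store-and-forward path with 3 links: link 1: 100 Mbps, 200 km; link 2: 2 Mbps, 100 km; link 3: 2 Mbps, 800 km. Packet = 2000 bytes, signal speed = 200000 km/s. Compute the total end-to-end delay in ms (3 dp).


Packet = 2000 bytes = 16000 bits. Store-and-forward: sum (t_trans + t_prop) per link.
Link 1: t_trans = 16000/(100*10^6) s = 0.1600 ms; t_prop = 200/200000 s = 1.0000 ms; subtotal = 1.1600 ms
Link 2: t_trans = 16000/(2*10^6) s = 8.0000 ms; t_prop = 100/200000 s = 0.5000 ms; subtotal = 8.5000 ms
Link 3: t_trans = 16000/(2*10^6) s = 8.0000 ms; t_prop = 800/200000 s = 4.0000 ms; subtotal = 12.0000 ms
End-to-end = 1.1600 + 8.5000 + 12.0000 = 21.6600 ms -> 21.660 ms (3 dp)

21.660


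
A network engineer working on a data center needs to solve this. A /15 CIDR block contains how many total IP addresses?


Given: CIDR prefix /15
Host bits = 32 - 15 = 17
Total addresses = 2^17 = 131072

131072


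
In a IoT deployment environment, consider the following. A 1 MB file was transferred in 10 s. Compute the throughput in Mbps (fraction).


Given: file = 1 MB, time = 10 s
File in Mb = 1 * 8 = 8 Mb
Throughput = 8 / 10 Mbps
Throughput = 4/5 Mbps

4/5


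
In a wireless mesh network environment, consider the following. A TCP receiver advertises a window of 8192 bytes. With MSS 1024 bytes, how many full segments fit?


Given: RWND = 8192 bytes, MSS = 1024 bytes
Full segments = floor(RWND / MSS)
Full segments = floor(8192 / 1024)
Full segments = floor(8.0) = 8

8


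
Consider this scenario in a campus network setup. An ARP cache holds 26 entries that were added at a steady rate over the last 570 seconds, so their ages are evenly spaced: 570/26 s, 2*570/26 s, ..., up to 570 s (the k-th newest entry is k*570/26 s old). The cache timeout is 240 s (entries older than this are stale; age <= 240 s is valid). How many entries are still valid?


Ages are k * 570/26 s for k = 1..26 (spacing = 21.9231 s).
Entry k is valid iff k * 570/26 <= 240 iff k <= 26 * 240 / 570 = 10.9474
n_valid = floor(10.9474) = 10
(n_stale = 26 - 10 = 16)

10


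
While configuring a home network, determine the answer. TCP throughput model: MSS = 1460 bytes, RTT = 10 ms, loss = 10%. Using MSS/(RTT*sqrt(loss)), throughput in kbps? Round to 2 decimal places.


Given: MSS = 1460 bytes, RTT = 10 ms, loss = 10%
RTT in seconds = 10 / 1000 = 0.01
Loss rate = 10% = 0.1
sqrt(loss) = sqrt(0.1) = 0.316227766017
Throughput (bytes/s) = 1460 / (0.01 * 0.316227766017) = 461692.5384
Throughput (kbps) = 461692.5384 * 8 / 1000 = 3693.540307 -> 3693.54 kbps (2 dp)

3693.54


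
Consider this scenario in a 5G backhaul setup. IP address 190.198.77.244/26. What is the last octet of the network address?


Given: IP = 190.198.77.244, prefix = /26
Subnet mask = 255.255.255.192
Last octet of IP: 244
Last octet of mask: 192
Network last octet = 244 AND 192 = 192

192


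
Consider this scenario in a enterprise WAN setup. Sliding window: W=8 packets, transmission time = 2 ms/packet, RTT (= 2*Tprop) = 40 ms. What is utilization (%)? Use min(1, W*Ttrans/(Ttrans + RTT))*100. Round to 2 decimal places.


Given: W = 8, Ttrans = 2 ms, RTT = 40 ms (= 2 * Tprop, Tprop = 20 ms)
Cycle time = Ttrans + RTT = 2 + 40 = 42 ms (first packet sent until its ACK returns)
W * Ttrans = 8 * 2 = 16 ms of sending per cycle
W * Ttrans / (Ttrans + RTT) = 16 / 42 = 0.380952
U = min(1, 0.380952) = 0.380952
U% = 38.10%

38.10


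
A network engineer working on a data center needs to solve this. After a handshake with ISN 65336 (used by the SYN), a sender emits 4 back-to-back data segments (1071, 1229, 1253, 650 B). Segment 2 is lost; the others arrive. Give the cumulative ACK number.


SYN uses sequence number 65336; first data byte = ISN + 1 = 65337.
Segment 1: SEQ = 65337, len = 1071 B, covers [65337, 66407]
Segment 2: SEQ = 66408, len = 1229 B, covers [66408, 67636] [LOST]
Segment 3: SEQ = 67637, len = 1253 B, covers [67637, 68889]
Segment 4: SEQ = 68890, len = 650 B, covers [68890, 69539]
In-order data received: bytes [65337, 66407] (segments 1..1).
Segment 2 missing -> gap begins at byte 66408; later segments buffered out of order.
Cumulative ACK = next expected in-order byte = 65337 + 1071 = 66408

66408


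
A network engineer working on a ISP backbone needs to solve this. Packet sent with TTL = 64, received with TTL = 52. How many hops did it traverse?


Given: initial TTL = 64, received TTL = 52
Hops = initial TTL - received TTL
Hops = 64 - 52 = 12

12


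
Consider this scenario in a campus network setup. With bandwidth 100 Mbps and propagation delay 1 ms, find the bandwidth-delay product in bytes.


Given: bandwidth = 100 Mbps, delay = 1 ms
BDP in bits = 100 * 10^6 * 1 / 1000
BDP in bits = 100000
BDP in bytes = 100000 / 8 = 12500

12500


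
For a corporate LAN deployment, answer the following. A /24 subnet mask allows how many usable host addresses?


Given: subnet mask /24
Host bits = 32 - 24 = 8
Total addresses = 2^8 = 256
Usable hosts = 256 - 2 (network + broadcast) = 254

254


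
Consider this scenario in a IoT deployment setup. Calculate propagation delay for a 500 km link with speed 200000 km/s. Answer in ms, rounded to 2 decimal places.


Given: distance = 500 km, speed = 200000 km/s
Delay = distance / speed = 500 / 200000 seconds
Delay in ms = 500 * 1000 / 200000
Delay = 2.5000 ms
Rounded to 2 dp = 2.50 ms

2.50


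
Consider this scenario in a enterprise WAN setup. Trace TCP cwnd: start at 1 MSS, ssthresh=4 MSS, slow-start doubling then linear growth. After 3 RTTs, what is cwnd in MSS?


RTT 0: cwnd = 1 MSS (initial)
RTT 1: cwnd = 2 MSS (slow start, doubled)
RTT 2: cwnd = 4 MSS (slow start, doubled)
RTT 3: cwnd = 5 MSS (congestion avoidance, +1)

5


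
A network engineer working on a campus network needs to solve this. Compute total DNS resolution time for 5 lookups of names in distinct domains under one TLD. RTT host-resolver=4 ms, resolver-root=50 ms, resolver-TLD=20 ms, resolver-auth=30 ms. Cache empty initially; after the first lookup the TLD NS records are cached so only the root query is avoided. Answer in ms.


Lookup 1 (cold cache): local + root + TLD + auth = 4 + 50 + 20 + 30 = 104 ms
Lookups 2..5 (TLD NS cached -> skip root; new domain -> still ask TLD and auth): local + TLD + auth = 4 + 20 + 30 = 54 ms each
Remaining 4 lookups: 4 * 54 = 216 ms
Total = 104 + 216 = 320 ms

320


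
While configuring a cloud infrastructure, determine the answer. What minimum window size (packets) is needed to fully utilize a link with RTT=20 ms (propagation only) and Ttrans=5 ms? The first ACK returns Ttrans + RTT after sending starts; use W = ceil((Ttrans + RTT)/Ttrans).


Given: Ttrans = 5 ms, RTT = 20 ms (= 2 * Tprop, Tprop = 10 ms)
Time until first ACK returns = Ttrans + RTT = 5 + 20 = 25 ms
Need W * Ttrans >= Ttrans + RTT  ->  W >= (Ttrans + RTT) / Ttrans
(Ttrans + RTT) / Ttrans = 25 / 5 = 5
W_min = ceil(5) = 5

5


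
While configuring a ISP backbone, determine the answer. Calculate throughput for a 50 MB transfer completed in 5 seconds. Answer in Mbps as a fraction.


Given: file = 50 MB, time = 5 s
File in Mb = 50 * 8 = 400 Mb
Throughput = 400 / 5 Mbps
Throughput = 80 Mbps

80


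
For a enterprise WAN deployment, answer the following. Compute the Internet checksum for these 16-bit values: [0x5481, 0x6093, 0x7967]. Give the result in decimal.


Given words: [0x5481, 0x6093, 0x7967]
Step 1: Sum all words
Raw sum = 21633 + 24723 + 31079 = 77435
Step 2: Fold carry: (11899 + 1) = 11900
One's complement = ~11900 & 0xFFFF = 53635

53635


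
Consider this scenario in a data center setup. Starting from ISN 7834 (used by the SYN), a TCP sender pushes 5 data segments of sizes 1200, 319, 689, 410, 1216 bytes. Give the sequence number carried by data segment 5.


The SYN occupies sequence number ISN = 7834, so the first data byte is ISN + 1 = 7835.
SEQ of data segment i = (ISN + 1) + sum of payload sizes of segments 1..i-1.
Segment 1: SEQ = 7835, payload = 1200 bytes
Segment 2: SEQ = 9035, payload = 319 bytes
Segment 3: SEQ = 9354, payload = 689 bytes
Segment 4: SEQ = 10043, payload = 410 bytes
Segment 5: SEQ = 10453, payload = 1216 bytes
SEQ of segment 5 = 7835 + 1200 + 319 + 689 + 410 = 10453

10453


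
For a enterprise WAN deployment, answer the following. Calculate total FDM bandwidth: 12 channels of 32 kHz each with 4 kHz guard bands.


Given: 12 channels, 32 kHz each, guard = 4 kHz
Channel bandwidth = 12 * 32 = 384 kHz
Guard bands = 11 gaps * 4 kHz = 44 kHz
Total = 384 + 44 = 428 kHz

428


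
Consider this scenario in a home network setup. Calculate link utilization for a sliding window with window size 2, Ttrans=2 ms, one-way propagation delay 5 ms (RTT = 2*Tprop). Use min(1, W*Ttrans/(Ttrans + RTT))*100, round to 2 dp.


Given: W = 2, Ttrans = 2 ms, RTT = 10 ms (= 2 * Tprop, Tprop = 5 ms)
Cycle time = Ttrans + RTT = 2 + 10 = 12 ms (first packet sent until its ACK returns)
W * Ttrans = 2 * 2 = 4 ms of sending per cycle
W * Ttrans / (Ttrans + RTT) = 4 / 12 = 0.333333
U = min(1, 0.333333) = 0.333333
U% = 33.33%

33.33


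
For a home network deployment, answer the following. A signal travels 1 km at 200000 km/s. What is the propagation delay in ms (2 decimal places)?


Given: distance = 1 km, speed = 200000 km/s
Delay = distance / speed = 1 / 200000 seconds
Delay in ms = 1 * 1000 / 200000
Delay = 0.0050 ms
Rounded to 2 dp = 0.01 ms

0.01


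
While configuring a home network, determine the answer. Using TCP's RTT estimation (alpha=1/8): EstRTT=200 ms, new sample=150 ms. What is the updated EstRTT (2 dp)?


Given: EstRTT = 200 ms, SampleRTT = 150 ms, alpha = 1/8
New EstRTT = (1 - alpha) * EstRTT + alpha * SampleRTT
(7/8) * 200 = 175
(1/8) * 150 = 18.75
New EstRTT = 175 + 18.75 = 193.75 ms -> 193.75 ms (2 dp)

193.75


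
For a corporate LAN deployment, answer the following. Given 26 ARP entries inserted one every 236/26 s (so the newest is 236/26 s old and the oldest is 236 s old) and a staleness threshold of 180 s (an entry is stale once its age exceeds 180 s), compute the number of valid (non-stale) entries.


Ages are k * 236/26 s for k = 1..26 (spacing = 9.0769 s).
Entry k is valid iff k * 236/26 <= 180 iff k <= 26 * 180 / 236 = 19.8305
n_valid = floor(19.8305) = 19
(n_stale = 26 - 19 = 7)

19


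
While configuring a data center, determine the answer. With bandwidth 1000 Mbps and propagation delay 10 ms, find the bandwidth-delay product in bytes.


Given: bandwidth = 1000 Mbps, delay = 10 ms
BDP in bits = 1000 * 10^6 * 10 / 1000
BDP in bits = 10000000
BDP in bytes = 10000000 / 8 = 1250000

1250000


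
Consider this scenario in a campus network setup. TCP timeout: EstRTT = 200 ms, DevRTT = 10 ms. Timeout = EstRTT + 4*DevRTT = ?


Given: EstRTT = 200 ms, DevRTT = 10 ms
Timeout = EstRTT + 4 * DevRTT
4 * DevRTT = 4 * 10 = 40
Timeout = 200 + 40 = 240 ms

240


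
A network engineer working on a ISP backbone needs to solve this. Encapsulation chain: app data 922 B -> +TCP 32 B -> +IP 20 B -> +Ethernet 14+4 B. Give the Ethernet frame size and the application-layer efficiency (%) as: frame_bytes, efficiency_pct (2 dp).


TCP segment = 922 + 32 = 954 B
IP packet = 954 + 20 = 974 B
Ethernet frame = 974 + 14 + 4 = 992 B
Efficiency = app / frame = 922 / 992 = 0.929435 = 92.9435% -> 92.94% (2 dp)

992, 92.94


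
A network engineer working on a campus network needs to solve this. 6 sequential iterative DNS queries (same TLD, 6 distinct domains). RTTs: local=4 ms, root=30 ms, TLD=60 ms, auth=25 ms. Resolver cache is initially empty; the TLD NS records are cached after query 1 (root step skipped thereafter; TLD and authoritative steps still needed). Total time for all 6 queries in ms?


Lookup 1 (cold cache): local + root + TLD + auth = 4 + 30 + 60 + 25 = 119 ms
Lookups 2..6 (TLD NS cached -> skip root; new domain -> still ask TLD and auth): local + TLD + auth = 4 + 60 + 25 = 89 ms each
Remaining 5 lookups: 5 * 89 = 445 ms
Total = 119 + 445 = 564 ms

564


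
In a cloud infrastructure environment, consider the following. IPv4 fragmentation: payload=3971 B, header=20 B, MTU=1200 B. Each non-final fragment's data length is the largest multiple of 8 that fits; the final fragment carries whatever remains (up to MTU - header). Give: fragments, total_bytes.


Max data per non-final fragment = floor((MTU - header)/8)*8 = floor((1200 - 20)/8)*8 = floor(1180/8)*8 = 1176 B
Final fragment needs no 8-byte alignment: it can carry up to MTU - header = 1180 B
Non-final fragments needed = ceil((payload - 1180) / 1176) = ceil(2791/1176) = ceil(2.3733) = 3
Number of fragments = 3 + 1 = 4
Fragment sizes (data): 3 * 1176 B + 443 B (last, 443 <= 1180 OK)
Total bytes sent = payload + n_frags * header = 3971 + 4*20 = 3971 + 80 = 4051 B

4, 4051


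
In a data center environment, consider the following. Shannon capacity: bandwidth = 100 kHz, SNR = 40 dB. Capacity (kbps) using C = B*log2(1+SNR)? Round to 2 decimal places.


Given: B = 100 kHz, SNR = 40 dB
SNR linear = 10^(40/10) = 10000
1 + SNR = 10001
log2(10001) = 13.2878566418
C = 100 * 1000 * 13.2878566418 = 1328785.6642 bps
C = 1328.785664 kbps -> 1328.79 kbps (2 dp)

1328.79


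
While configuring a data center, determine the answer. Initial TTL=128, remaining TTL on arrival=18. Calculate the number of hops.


Given: initial TTL = 128, received TTL = 18
Hops = initial TTL - received TTL
Hops = 128 - 18 = 110

110


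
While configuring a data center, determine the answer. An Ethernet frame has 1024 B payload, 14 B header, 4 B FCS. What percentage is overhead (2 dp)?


Given: payload = 1024 B, header = 14 B, trailer = 4 B
Overhead bytes = header + trailer = 14 + 4 = 18
Total frame = payload + overhead = 1024 + 18 = 1042
Overhead % = 18 / 1042 * 100 = 1.7274% -> 1.73% (2 dp)

1.73


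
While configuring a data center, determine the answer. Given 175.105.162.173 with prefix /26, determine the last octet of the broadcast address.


Given: IP = 175.105.162.173, prefix = /26
Host bits = 32 - 26 = 6
Network last octet = 173 AND mask = 128
Host part size = 2^6 - 1 = 63
Broadcast last octet = 128 OR 63 = 191

191


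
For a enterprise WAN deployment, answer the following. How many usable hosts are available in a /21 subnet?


Given: subnet mask /21
Host bits = 32 - 21 = 11
Total addresses = 2^11 = 2048
Usable hosts = 2048 - 2 (network + broadcast) = 2046

2046


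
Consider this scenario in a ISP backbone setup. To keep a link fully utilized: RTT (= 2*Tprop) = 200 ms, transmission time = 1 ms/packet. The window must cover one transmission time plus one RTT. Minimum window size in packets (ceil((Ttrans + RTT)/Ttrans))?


Given: Ttrans = 1 ms, RTT = 200 ms (= 2 * Tprop, Tprop = 100 ms)
Time until first ACK returns = Ttrans + RTT = 1 + 200 = 201 ms
Need W * Ttrans >= Ttrans + RTT  ->  W >= (Ttrans + RTT) / Ttrans
(Ttrans + RTT) / Ttrans = 201 / 1 = 201
W_min = ceil(201) = 201

201


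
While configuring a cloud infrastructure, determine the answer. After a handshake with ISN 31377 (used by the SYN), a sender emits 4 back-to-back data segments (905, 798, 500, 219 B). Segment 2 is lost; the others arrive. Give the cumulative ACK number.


SYN uses sequence number 31377; first data byte = ISN + 1 = 31378.
Segment 1: SEQ = 31378, len = 905 B, covers [31378, 32282]
Segment 2: SEQ = 32283, len = 798 B, covers [32283, 33080] [LOST]
Segment 3: SEQ = 33081, len = 500 B, covers [33081, 33580]
Segment 4: SEQ = 33581, len = 219 B, covers [33581, 33799]
In-order data received: bytes [31378, 32282] (segments 1..1).
Segment 2 missing -> gap begins at byte 32283; later segments buffered out of order.
Cumulative ACK = next expected in-order byte = 31378 + 905 = 32283

32283


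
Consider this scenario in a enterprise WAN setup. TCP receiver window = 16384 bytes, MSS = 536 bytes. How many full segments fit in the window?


Given: RWND = 16384 bytes, MSS = 536 bytes
Full segments = floor(RWND / MSS)
Full segments = floor(16384 / 536)
Full segments = floor(30.5672) = 30

30


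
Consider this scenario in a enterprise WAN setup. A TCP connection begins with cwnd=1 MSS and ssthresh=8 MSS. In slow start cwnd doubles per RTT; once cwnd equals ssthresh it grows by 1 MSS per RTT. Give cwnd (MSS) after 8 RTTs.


RTT 0: cwnd = 1 MSS (initial)
RTT 1: cwnd = 2 MSS (slow start, doubled)
RTT 2: cwnd = 4 MSS (slow start, doubled)
RTT 3: cwnd = 8 MSS (slow start, doubled)
RTT 4: cwnd = 9 MSS (congestion avoidance, +1)
RTT 5: cwnd = 10 MSS (congestion avoidance, +1)
RTT 6: cwnd = 11 MSS (congestion avoidance, +1)
RTT 7: cwnd = 12 MSS (congestion avoidance, +1)
RTT 8: cwnd = 13 MSS (congestion avoidance, +1)

13


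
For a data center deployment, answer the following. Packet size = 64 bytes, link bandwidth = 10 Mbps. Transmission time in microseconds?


Given: packet = 64 bytes, bandwidth = 10 Mbps
Packet in bits = 64 * 8 = 512 bits
Bandwidth = 10 * 10^6 = 10000000 bps
Time = 512 / 10000000 seconds
Time in us = 512 * 10^6 / 10000000 = 51.2

51.2


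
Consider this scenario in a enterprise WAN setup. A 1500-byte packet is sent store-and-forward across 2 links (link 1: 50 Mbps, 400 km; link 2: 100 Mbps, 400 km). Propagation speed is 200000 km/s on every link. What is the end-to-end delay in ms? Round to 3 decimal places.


Packet = 1500 bytes = 12000 bits. Store-and-forward: sum (t_trans + t_prop) per link.
Link 1: t_trans = 12000/(50*10^6) s = 0.2400 ms; t_prop = 400/200000 s = 2.0000 ms; subtotal = 2.2400 ms
Link 2: t_trans = 12000/(100*10^6) s = 0.1200 ms; t_prop = 400/200000 s = 2.0000 ms; subtotal = 2.1200 ms
End-to-end = 2.2400 + 2.1200 = 4.3600 ms -> 4.360 ms (3 dp)

4.360


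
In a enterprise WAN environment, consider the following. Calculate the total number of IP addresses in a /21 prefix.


Given: CIDR prefix /21
Host bits = 32 - 21 = 11
Total addresses = 2^11 = 2048

2048


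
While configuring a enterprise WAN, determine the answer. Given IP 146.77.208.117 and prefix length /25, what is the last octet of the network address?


Given: IP = 146.77.208.117, prefix = /25
Subnet mask = 255.255.255.128
Last octet of IP: 117
Last octet of mask: 128
Network last octet = 117 AND 128 = 0

0


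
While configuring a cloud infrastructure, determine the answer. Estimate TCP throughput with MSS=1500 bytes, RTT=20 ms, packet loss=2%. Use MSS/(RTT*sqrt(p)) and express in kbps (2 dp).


Given: MSS = 1500 bytes, RTT = 20 ms, loss = 2%
RTT in seconds = 20 / 1000 = 0.02
Loss rate = 2% = 0.02
sqrt(loss) = sqrt(0.02) = 0.141421356237
Throughput (bytes/s) = 1500 / (0.02 * 0.141421356237) = 530330.0859
Throughput (kbps) = 530330.0859 * 8 / 1000 = 4242.640687 -> 4242.64 kbps (2 dp)

4242.64


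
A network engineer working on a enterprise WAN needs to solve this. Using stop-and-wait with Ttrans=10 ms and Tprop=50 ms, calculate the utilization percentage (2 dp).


Given: Ttrans = 10 ms, Tprop = 50 ms
RTT = 2 * Tprop = 2 * 50 = 100 ms
U = Ttrans / (Ttrans + RTT)
U = 10 / (10 + 100)
U = 10 / 110 = 0.090909
U% = 9.09%

9.09


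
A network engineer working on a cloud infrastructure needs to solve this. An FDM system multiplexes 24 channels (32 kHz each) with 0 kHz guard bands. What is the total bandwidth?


Given: 24 channels, 32 kHz each, guard = 0 kHz
Channel bandwidth = 24 * 32 = 768 kHz
Guard bands = 23 gaps * 0 kHz = 0 kHz
Total = 768 + 0 = 768 kHz

768


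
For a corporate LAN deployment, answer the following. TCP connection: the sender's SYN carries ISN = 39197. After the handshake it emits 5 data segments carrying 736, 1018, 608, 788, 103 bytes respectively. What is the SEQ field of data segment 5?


The SYN occupies sequence number ISN = 39197, so the first data byte is ISN + 1 = 39198.
SEQ of data segment i = (ISN + 1) + sum of payload sizes of segments 1..i-1.
Segment 1: SEQ = 39198, payload = 736 bytes
Segment 2: SEQ = 39934, payload = 1018 bytes
Segment 3: SEQ = 40952, payload = 608 bytes
Segment 4: SEQ = 41560, payload = 788 bytes
Segment 5: SEQ = 42348, payload = 103 bytes
SEQ of segment 5 = 39198 + 736 + 1018 + 608 + 788 = 42348

42348


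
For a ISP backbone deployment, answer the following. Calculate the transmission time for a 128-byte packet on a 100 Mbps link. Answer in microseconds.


Given: packet = 128 bytes, bandwidth = 100 Mbps
Packet in bits = 128 * 8 = 1024 bits
Bandwidth = 100 * 10^6 = 100000000 bps
Time = 1024 / 100000000 seconds
Time in us = 1024 * 10^6 / 100000000 = 10.24

10.24


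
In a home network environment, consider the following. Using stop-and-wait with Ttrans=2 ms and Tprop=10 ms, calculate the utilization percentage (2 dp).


Given: Ttrans = 2 ms, Tprop = 10 ms
RTT = 2 * Tprop = 2 * 10 = 20 ms
U = Ttrans / (Ttrans + RTT)
U = 2 / (2 + 20)
U = 2 / 22 = 0.090909
U% = 9.09%

9.09


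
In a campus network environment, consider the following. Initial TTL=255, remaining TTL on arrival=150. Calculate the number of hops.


Given: initial TTL = 255, received TTL = 150
Hops = initial TTL - received TTL
Hops = 255 - 150 = 105

105


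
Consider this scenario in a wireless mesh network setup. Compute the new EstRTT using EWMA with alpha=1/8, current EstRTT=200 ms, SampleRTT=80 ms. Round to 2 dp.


Given: EstRTT = 200 ms, SampleRTT = 80 ms, alpha = 1/8
New EstRTT = (1 - alpha) * EstRTT + alpha * SampleRTT
(7/8) * 200 = 175
(1/8) * 80 = 10
New EstRTT = 175 + 10 = 185 ms -> 185.00 ms (2 dp)

185.00


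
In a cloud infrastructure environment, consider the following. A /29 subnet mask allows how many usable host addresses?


Given: subnet mask /29
Host bits = 32 - 29 = 3
Total addresses = 2^3 = 8
Usable hosts = 8 - 2 (network + broadcast) = 6

6


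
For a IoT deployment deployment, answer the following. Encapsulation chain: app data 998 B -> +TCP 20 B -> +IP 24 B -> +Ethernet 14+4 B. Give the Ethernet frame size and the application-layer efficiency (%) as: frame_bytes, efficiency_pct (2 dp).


TCP segment = 998 + 20 = 1018 B
IP packet = 1018 + 24 = 1042 B
Ethernet frame = 1042 + 14 + 4 = 1060 B
Efficiency = app / frame = 998 / 1060 = 0.941509 = 94.1509% -> 94.15% (2 dp)

1060, 94.15


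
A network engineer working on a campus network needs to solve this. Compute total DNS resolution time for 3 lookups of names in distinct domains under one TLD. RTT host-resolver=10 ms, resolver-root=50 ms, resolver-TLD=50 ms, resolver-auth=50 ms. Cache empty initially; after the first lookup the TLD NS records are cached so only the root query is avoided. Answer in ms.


Lookup 1 (cold cache): local + root + TLD + auth = 10 + 50 + 50 + 50 = 160 ms
Lookups 2..3 (TLD NS cached -> skip root; new domain -> still ask TLD and auth): local + TLD + auth = 10 + 50 + 50 = 110 ms each
Remaining 2 lookups: 2 * 110 = 220 ms
Total = 160 + 220 = 380 ms

380
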